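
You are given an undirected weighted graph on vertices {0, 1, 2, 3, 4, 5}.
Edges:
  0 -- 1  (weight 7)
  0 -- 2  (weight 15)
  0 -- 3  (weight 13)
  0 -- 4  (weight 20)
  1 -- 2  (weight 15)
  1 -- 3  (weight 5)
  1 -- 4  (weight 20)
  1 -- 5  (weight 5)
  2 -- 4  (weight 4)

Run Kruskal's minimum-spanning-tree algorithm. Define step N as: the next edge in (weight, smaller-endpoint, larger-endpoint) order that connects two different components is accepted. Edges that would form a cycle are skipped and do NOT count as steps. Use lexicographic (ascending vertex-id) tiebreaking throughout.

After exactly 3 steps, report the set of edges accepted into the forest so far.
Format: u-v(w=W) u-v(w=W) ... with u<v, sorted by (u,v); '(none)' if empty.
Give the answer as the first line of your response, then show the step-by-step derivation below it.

1-3(w=5) 1-5(w=5) 2-4(w=4)

step 1: add edge 2-4 (w=4); MST = {2-4(w=4)}
step 2: add edge 1-3 (w=5); MST = {1-3(w=5) 2-4(w=4)}
step 3: add edge 1-5 (w=5); MST = {1-3(w=5) 1-5(w=5) 2-4(w=4)}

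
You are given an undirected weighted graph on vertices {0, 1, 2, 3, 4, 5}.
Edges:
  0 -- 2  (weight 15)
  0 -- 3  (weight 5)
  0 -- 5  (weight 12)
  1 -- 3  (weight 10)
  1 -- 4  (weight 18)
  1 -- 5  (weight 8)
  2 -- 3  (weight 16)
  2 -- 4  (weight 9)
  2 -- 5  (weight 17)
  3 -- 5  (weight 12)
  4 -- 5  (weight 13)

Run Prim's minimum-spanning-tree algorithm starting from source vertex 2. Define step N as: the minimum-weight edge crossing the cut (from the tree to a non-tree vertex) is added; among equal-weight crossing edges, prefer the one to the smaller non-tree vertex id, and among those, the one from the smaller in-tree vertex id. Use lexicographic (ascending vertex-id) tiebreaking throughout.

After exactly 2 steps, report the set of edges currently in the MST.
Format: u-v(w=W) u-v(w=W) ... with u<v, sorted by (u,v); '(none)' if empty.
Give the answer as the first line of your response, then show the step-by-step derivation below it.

2-4(w=9) 4-5(w=13)

step 1: add edge 2-4 (w=9); MST = {2-4(w=9)}
step 2: add edge 4-5 (w=13); MST = {2-4(w=9) 4-5(w=13)}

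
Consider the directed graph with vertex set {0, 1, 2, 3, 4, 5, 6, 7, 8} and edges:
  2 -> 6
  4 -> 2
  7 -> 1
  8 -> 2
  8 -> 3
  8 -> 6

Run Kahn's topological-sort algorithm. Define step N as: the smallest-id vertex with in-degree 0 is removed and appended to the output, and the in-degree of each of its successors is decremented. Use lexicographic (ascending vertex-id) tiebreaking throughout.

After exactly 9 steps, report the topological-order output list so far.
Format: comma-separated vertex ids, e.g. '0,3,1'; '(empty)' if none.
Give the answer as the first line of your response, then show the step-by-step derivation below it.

0,4,5,7,1,8,2,3,6

step 1: output 0; order=[0]; indeg=(0,1,2,1,0,0,2,0,0)
step 2: output 4; order=[0,4]; indeg=(0,1,1,1,0,0,2,0,0)
step 3: output 5; order=[0,4,5]; indeg=(0,1,1,1,0,0,2,0,0)
step 4: output 7; order=[0,4,5,7]; indeg=(0,0,1,1,0,0,2,0,0)
step 5: output 1; order=[0,4,5,7,1]; indeg=(0,0,1,1,0,0,2,0,0)
step 6: output 8; order=[0,4,5,7,1,8]; indeg=(0,0,0,0,0,0,1,0,0)
step 7: output 2; order=[0,4,5,7,1,8,2]; indeg=(0,0,0,0,0,0,0,0,0)
step 8: output 3; order=[0,4,5,7,1,8,2,3]; indeg=(0,0,0,0,0,0,0,0,0)
step 9: output 6; order=[0,4,5,7,1,8,2,3,6]; indeg=(0,0,0,0,0,0,0,0,0)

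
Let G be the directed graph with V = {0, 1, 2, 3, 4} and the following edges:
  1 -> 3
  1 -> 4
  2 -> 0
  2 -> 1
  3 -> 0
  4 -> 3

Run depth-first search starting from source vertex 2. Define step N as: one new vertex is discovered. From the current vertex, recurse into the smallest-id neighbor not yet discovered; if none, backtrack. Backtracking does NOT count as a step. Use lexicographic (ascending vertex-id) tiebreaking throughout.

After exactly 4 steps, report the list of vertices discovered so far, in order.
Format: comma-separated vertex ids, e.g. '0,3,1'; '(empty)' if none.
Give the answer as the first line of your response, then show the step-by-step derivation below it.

2,0,1,3

step 1: discover 2; path=2; order=2
step 2: discover 0; path=2>0; order=2,0
step 3: discover 1; path=2>1; order=2,0,1
step 4: discover 3; path=2>1>3; order=2,0,1,3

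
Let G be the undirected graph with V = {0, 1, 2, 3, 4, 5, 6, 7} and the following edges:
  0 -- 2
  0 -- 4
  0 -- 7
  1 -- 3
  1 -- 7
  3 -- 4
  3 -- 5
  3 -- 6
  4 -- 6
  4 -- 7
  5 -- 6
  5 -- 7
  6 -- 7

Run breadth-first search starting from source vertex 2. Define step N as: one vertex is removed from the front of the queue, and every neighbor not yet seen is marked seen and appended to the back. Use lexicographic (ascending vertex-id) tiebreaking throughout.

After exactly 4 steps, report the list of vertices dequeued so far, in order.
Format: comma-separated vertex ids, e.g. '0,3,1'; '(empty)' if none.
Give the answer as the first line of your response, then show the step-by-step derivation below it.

2,0,4,7

step 1: dequeue 2; queue=[0]; order=2
step 2: dequeue 0; queue=[4,7]; order=2,0
step 3: dequeue 4; queue=[7,3,6]; order=2,0,4
step 4: dequeue 7; queue=[3,6,1,5]; order=2,0,4,7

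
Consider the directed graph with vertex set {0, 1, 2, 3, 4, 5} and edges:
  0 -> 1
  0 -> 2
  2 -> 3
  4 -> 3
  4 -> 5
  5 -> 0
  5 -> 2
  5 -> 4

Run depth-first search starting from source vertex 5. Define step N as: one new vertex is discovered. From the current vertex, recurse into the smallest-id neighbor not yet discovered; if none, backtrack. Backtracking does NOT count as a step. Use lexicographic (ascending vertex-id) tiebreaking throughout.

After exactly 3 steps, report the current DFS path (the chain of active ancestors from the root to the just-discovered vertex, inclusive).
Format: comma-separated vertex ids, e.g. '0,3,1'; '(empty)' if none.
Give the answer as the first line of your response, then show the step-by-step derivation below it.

5,0,1

step 1: discover 5; path=5; order=5
step 2: discover 0; path=5>0; order=5,0
step 3: discover 1; path=5>0>1; order=5,0,1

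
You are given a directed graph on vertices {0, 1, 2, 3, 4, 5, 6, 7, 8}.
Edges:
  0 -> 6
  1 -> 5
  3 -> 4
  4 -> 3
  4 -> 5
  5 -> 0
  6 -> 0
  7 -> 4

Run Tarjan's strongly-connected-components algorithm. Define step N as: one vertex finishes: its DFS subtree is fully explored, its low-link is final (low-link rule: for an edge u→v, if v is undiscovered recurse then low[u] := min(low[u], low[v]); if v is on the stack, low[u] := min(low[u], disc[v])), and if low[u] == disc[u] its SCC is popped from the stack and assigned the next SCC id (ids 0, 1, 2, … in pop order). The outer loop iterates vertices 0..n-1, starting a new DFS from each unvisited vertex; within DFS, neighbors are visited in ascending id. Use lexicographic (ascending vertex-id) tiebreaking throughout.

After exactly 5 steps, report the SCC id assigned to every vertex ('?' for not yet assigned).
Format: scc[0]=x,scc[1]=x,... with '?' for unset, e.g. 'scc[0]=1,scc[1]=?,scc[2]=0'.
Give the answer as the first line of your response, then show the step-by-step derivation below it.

scc[0]=0,scc[1]=2,scc[2]=3,scc[3]=?,scc[4]=?,scc[5]=1,scc[6]=0,scc[7]=?,scc[8]=?

step 1: low=(low[0]=0,low[1]=?,low[2]=?,low[3]=?,low[4]=?,low[5]=?,low[6]=0,low[7]=?,low[8]=?); scc=(scc[0]=?,scc[1]=?,scc[2]=?,scc[3]=?,scc[4]=?,scc[5]=?,scc[6]=?,scc[7]=?,scc[8]=?)
step 2: low=(low[0]=0,low[1]=?,low[2]=?,low[3]=?,low[4]=?,low[5]=?,low[6]=0,low[7]=?,low[8]=?); scc=(scc[0]=0,scc[1]=?,scc[2]=?,scc[3]=?,scc[4]=?,scc[5]=?,scc[6]=0,scc[7]=?,scc[8]=?)
step 3: low=(low[0]=0,low[1]=2,low[2]=?,low[3]=?,low[4]=?,low[5]=3,low[6]=0,low[7]=?,low[8]=?); scc=(scc[0]=0,scc[1]=?,scc[2]=?,scc[3]=?,scc[4]=?,scc[5]=1,scc[6]=0,scc[7]=?,scc[8]=?)
step 4: low=(low[0]=0,low[1]=2,low[2]=?,low[3]=?,low[4]=?,low[5]=3,low[6]=0,low[7]=?,low[8]=?); scc=(scc[0]=0,scc[1]=2,scc[2]=?,scc[3]=?,scc[4]=?,scc[5]=1,scc[6]=0,scc[7]=?,scc[8]=?)
step 5: low=(low[0]=0,low[1]=2,low[2]=4,low[3]=?,low[4]=?,low[5]=3,low[6]=0,low[7]=?,low[8]=?); scc=(scc[0]=0,scc[1]=2,scc[2]=3,scc[3]=?,scc[4]=?,scc[5]=1,scc[6]=0,scc[7]=?,scc[8]=?)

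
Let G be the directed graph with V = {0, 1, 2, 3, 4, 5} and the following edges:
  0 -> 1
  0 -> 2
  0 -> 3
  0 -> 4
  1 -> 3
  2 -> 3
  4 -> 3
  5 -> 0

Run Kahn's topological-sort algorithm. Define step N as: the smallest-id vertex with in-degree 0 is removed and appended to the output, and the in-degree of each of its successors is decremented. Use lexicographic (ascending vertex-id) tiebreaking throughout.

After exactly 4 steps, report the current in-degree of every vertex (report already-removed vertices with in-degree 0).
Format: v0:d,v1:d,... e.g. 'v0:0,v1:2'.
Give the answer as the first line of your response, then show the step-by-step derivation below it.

v0:0,v1:0,v2:0,v3:1,v4:0,v5:0

step 1: output 5; order=[5]; indeg=(0,1,1,4,1,0)
step 2: output 0; order=[5,0]; indeg=(0,0,0,3,0,0)
step 3: output 1; order=[5,0,1]; indeg=(0,0,0,2,0,0)
step 4: output 2; order=[5,0,1,2]; indeg=(0,0,0,1,0,0)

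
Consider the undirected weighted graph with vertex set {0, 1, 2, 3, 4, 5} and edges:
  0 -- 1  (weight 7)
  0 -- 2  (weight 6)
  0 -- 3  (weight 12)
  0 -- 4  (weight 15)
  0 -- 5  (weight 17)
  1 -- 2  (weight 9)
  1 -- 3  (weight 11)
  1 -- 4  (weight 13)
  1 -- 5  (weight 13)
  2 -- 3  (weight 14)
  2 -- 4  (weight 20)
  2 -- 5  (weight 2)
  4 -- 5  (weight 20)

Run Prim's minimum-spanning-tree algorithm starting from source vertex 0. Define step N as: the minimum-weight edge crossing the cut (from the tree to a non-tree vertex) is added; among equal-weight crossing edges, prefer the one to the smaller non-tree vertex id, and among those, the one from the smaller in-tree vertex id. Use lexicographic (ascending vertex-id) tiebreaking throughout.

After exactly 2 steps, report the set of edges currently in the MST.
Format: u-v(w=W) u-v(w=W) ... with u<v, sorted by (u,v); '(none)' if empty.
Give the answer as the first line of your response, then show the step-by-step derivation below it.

0-2(w=6) 2-5(w=2)

step 1: add edge 0-2 (w=6); MST = {0-2(w=6)}
step 2: add edge 2-5 (w=2); MST = {0-2(w=6) 2-5(w=2)}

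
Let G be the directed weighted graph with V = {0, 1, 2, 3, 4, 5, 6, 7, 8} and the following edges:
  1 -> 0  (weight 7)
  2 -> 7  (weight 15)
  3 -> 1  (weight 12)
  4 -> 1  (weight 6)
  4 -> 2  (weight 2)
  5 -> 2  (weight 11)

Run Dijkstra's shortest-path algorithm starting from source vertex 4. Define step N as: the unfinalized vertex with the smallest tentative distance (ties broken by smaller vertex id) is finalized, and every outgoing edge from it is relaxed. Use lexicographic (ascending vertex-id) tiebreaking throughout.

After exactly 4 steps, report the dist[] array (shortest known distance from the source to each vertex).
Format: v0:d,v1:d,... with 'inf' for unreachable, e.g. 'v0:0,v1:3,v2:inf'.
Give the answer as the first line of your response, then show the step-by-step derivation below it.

v0:13,v1:6,v2:2,v3:inf,v4:0,v5:inf,v6:inf,v7:17,v8:inf

step 1: dist = v0:inf,v1:6,v2:2,v3:inf,v4:0,v5:inf,v6:inf,v7:inf,v8:inf
step 2: dist = v0:inf,v1:6,v2:2,v3:inf,v4:0,v5:inf,v6:inf,v7:17,v8:inf
step 3: dist = v0:13,v1:6,v2:2,v3:inf,v4:0,v5:inf,v6:inf,v7:17,v8:inf
step 4: dist = v0:13,v1:6,v2:2,v3:inf,v4:0,v5:inf,v6:inf,v7:17,v8:inf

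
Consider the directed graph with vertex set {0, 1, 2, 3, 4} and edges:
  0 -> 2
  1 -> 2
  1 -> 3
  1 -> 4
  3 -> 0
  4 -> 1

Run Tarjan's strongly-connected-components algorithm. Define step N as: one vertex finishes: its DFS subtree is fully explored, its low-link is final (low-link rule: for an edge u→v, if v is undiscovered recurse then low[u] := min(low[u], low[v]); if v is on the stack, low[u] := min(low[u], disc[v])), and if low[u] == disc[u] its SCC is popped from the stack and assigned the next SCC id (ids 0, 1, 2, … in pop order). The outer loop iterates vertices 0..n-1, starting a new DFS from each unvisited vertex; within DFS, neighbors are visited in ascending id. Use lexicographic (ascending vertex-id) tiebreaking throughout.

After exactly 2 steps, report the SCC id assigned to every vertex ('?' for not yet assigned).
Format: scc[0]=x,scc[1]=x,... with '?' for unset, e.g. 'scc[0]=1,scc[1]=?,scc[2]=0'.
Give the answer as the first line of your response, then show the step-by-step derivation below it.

scc[0]=1,scc[1]=?,scc[2]=0,scc[3]=?,scc[4]=?

step 1: low=(low[0]=0,low[1]=?,low[2]=1,low[3]=?,low[4]=?); scc=(scc[0]=?,scc[1]=?,scc[2]=0,scc[3]=?,scc[4]=?)
step 2: low=(low[0]=0,low[1]=?,low[2]=1,low[3]=?,low[4]=?); scc=(scc[0]=1,scc[1]=?,scc[2]=0,scc[3]=?,scc[4]=?)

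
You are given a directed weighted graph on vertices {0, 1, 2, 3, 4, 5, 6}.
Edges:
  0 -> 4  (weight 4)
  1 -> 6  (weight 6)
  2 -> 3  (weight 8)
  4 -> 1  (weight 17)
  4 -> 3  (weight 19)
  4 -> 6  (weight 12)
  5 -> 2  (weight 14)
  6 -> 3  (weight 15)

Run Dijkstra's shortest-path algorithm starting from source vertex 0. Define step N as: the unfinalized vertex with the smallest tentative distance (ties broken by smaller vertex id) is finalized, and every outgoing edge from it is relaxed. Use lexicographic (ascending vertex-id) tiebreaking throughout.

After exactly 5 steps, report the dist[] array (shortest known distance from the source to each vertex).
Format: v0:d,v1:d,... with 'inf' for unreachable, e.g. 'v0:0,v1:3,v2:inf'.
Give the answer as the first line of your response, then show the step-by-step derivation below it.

v0:0,v1:21,v2:inf,v3:23,v4:4,v5:inf,v6:16

step 1: dist = v0:0,v1:inf,v2:inf,v3:inf,v4:4,v5:inf,v6:inf
step 2: dist = v0:0,v1:21,v2:inf,v3:23,v4:4,v5:inf,v6:16
step 3: dist = v0:0,v1:21,v2:inf,v3:23,v4:4,v5:inf,v6:16
step 4: dist = v0:0,v1:21,v2:inf,v3:23,v4:4,v5:inf,v6:16
step 5: dist = v0:0,v1:21,v2:inf,v3:23,v4:4,v5:inf,v6:16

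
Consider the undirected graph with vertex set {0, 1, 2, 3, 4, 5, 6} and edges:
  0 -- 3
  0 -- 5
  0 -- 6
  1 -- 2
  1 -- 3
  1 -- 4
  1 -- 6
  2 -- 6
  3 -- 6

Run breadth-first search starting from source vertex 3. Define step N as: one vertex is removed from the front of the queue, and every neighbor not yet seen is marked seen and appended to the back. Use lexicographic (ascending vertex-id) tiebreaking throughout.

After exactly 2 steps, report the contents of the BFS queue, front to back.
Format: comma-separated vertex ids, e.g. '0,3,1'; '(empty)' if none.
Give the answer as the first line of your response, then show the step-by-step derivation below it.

1,6,5

step 1: dequeue 3; queue=[0,1,6]; order=3
step 2: dequeue 0; queue=[1,6,5]; order=3,0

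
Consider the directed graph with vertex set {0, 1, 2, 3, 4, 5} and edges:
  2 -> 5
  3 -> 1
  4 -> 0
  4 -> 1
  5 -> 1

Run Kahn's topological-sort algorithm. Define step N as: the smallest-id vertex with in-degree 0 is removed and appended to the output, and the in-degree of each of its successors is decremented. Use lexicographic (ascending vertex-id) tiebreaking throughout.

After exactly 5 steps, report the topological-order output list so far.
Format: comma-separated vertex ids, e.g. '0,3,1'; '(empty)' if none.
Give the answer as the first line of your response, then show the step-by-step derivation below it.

2,3,4,0,5

step 1: output 2; order=[2]; indeg=(1,3,0,0,0,0)
step 2: output 3; order=[2,3]; indeg=(1,2,0,0,0,0)
step 3: output 4; order=[2,3,4]; indeg=(0,1,0,0,0,0)
step 4: output 0; order=[2,3,4,0]; indeg=(0,1,0,0,0,0)
step 5: output 5; order=[2,3,4,0,5]; indeg=(0,0,0,0,0,0)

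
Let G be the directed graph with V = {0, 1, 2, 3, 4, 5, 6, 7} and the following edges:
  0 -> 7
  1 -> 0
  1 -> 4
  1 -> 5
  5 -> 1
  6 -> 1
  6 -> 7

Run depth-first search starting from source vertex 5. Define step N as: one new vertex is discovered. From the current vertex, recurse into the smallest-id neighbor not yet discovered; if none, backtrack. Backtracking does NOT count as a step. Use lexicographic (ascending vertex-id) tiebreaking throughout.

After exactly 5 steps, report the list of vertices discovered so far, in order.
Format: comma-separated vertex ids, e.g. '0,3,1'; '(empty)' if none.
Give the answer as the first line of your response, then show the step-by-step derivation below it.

5,1,0,7,4

step 1: discover 5; path=5; order=5
step 2: discover 1; path=5>1; order=5,1
step 3: discover 0; path=5>1>0; order=5,1,0
step 4: discover 7; path=5>1>0>7; order=5,1,0,7
step 5: discover 4; path=5>1>4; order=5,1,0,7,4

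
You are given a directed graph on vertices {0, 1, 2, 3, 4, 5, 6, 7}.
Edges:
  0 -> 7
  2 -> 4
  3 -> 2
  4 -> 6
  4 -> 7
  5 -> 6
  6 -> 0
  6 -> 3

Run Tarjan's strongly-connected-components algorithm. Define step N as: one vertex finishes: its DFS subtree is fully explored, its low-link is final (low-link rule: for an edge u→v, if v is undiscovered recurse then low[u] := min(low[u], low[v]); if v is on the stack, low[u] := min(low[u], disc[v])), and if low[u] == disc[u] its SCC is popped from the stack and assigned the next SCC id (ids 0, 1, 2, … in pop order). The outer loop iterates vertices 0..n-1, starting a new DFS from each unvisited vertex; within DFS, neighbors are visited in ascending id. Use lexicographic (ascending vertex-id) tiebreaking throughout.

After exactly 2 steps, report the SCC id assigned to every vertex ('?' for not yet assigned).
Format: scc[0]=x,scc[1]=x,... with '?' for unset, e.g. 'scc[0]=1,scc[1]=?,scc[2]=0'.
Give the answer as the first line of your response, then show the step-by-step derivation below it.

scc[0]=1,scc[1]=?,scc[2]=?,scc[3]=?,scc[4]=?,scc[5]=?,scc[6]=?,scc[7]=0

step 1: low=(low[0]=0,low[1]=?,low[2]=?,low[3]=?,low[4]=?,low[5]=?,low[6]=?,low[7]=1); scc=(scc[0]=?,scc[1]=?,scc[2]=?,scc[3]=?,scc[4]=?,scc[5]=?,scc[6]=?,scc[7]=0)
step 2: low=(low[0]=0,low[1]=?,low[2]=?,low[3]=?,low[4]=?,low[5]=?,low[6]=?,low[7]=1); scc=(scc[0]=1,scc[1]=?,scc[2]=?,scc[3]=?,scc[4]=?,scc[5]=?,scc[6]=?,scc[7]=0)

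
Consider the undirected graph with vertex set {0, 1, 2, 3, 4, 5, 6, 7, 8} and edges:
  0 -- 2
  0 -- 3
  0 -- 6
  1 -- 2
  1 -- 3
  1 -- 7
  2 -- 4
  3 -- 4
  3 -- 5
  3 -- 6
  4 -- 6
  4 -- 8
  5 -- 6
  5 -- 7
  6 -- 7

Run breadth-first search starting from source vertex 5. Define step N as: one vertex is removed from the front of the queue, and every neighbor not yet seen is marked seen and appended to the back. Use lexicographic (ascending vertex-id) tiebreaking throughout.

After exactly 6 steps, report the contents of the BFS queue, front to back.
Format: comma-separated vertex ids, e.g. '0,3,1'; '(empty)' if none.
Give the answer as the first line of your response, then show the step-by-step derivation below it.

4,2

step 1: dequeue 5; queue=[3,6,7]; order=5
step 2: dequeue 3; queue=[6,7,0,1,4]; order=5,3
step 3: dequeue 6; queue=[7,0,1,4]; order=5,3,6
step 4: dequeue 7; queue=[0,1,4]; order=5,3,6,7
step 5: dequeue 0; queue=[1,4,2]; order=5,3,6,7,0
step 6: dequeue 1; queue=[4,2]; order=5,3,6,7,0,1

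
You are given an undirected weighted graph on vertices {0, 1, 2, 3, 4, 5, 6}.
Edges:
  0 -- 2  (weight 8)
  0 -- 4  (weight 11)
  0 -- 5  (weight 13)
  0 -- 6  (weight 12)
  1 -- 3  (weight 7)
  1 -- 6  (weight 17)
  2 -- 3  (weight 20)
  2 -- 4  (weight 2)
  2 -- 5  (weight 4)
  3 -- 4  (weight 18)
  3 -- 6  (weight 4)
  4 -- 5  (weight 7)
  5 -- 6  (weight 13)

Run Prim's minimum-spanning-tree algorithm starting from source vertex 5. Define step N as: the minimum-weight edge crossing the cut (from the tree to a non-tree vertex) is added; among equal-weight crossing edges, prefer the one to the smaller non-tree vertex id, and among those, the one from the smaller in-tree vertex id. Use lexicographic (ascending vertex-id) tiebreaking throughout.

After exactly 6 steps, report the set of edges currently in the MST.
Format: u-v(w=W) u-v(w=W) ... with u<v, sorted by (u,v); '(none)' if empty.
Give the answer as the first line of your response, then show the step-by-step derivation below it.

0-2(w=8) 0-6(w=12) 1-3(w=7) 2-4(w=2) 2-5(w=4) 3-6(w=4)

step 1: add edge 2-5 (w=4); MST = {2-5(w=4)}
step 2: add edge 2-4 (w=2); MST = {2-4(w=2) 2-5(w=4)}
step 3: add edge 0-2 (w=8); MST = {0-2(w=8) 2-4(w=2) 2-5(w=4)}
step 4: add edge 0-6 (w=12); MST = {0-2(w=8) 0-6(w=12) 2-4(w=2) 2-5(w=4)}
step 5: add edge 3-6 (w=4); MST = {0-2(w=8) 0-6(w=12) 2-4(w=2) 2-5(w=4) 3-6(w=4)}
step 6: add edge 1-3 (w=7); MST = {0-2(w=8) 0-6(w=12) 1-3(w=7) 2-4(w=2) 2-5(w=4) 3-6(w=4)}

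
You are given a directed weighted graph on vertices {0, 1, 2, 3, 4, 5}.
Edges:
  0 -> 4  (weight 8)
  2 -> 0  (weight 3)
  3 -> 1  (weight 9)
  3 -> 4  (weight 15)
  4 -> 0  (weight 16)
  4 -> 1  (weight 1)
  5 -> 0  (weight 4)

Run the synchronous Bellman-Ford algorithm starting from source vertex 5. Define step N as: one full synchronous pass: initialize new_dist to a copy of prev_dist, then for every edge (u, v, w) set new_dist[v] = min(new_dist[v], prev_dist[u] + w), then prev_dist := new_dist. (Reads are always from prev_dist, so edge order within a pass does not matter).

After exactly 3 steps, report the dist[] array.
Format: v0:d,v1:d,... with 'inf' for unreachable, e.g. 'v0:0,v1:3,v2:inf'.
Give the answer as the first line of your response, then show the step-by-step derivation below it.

v0:4,v1:13,v2:inf,v3:inf,v4:12,v5:0

step 1: dist = v0:4,v1:inf,v2:inf,v3:inf,v4:inf,v5:0
step 2: dist = v0:4,v1:inf,v2:inf,v3:inf,v4:12,v5:0
step 3: dist = v0:4,v1:13,v2:inf,v3:inf,v4:12,v5:0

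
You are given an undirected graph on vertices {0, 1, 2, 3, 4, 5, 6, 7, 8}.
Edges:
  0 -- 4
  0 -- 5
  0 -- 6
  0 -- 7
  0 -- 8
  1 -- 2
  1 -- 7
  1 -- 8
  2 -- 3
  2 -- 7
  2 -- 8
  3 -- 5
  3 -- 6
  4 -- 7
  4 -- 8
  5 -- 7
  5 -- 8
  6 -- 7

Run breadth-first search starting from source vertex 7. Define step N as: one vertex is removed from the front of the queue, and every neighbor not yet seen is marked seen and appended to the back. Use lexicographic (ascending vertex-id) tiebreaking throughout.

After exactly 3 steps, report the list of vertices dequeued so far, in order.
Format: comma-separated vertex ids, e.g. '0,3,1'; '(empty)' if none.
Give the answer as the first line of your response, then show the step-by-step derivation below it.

7,0,1

step 1: dequeue 7; queue=[0,1,2,4,5,6]; order=7
step 2: dequeue 0; queue=[1,2,4,5,6,8]; order=7,0
step 3: dequeue 1; queue=[2,4,5,6,8]; order=7,0,1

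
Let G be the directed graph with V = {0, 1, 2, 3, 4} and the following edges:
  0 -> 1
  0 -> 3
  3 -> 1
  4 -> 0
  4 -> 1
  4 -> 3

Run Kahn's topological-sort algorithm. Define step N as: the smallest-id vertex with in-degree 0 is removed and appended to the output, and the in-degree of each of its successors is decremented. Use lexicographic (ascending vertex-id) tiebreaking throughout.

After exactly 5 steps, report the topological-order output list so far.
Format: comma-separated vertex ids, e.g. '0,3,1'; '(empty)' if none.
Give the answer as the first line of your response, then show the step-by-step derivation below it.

2,4,0,3,1

step 1: output 2; order=[2]; indeg=(1,3,0,2,0)
step 2: output 4; order=[2,4]; indeg=(0,2,0,1,0)
step 3: output 0; order=[2,4,0]; indeg=(0,1,0,0,0)
step 4: output 3; order=[2,4,0,3]; indeg=(0,0,0,0,0)
step 5: output 1; order=[2,4,0,3,1]; indeg=(0,0,0,0,0)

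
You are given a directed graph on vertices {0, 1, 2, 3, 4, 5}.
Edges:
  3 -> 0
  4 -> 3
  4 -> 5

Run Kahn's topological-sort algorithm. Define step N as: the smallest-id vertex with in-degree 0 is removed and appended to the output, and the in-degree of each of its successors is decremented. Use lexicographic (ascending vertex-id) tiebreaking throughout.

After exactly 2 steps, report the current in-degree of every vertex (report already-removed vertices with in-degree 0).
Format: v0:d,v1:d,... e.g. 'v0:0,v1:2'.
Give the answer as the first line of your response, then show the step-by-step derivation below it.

v0:1,v1:0,v2:0,v3:1,v4:0,v5:1

step 1: output 1; order=[1]; indeg=(1,0,0,1,0,1)
step 2: output 2; order=[1,2]; indeg=(1,0,0,1,0,1)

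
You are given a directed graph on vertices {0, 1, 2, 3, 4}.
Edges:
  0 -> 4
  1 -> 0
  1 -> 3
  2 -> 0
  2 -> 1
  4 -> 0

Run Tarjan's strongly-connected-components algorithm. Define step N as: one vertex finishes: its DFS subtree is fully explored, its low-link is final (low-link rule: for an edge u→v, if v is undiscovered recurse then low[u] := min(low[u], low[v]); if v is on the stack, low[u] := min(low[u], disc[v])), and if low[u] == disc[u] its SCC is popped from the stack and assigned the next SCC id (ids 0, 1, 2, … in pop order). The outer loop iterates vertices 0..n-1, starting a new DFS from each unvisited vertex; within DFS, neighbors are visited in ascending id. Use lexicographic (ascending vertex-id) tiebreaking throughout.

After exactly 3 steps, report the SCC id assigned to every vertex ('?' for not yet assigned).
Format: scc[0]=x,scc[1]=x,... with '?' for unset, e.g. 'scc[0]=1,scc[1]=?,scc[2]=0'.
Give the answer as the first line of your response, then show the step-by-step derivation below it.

scc[0]=0,scc[1]=?,scc[2]=?,scc[3]=1,scc[4]=0

step 1: low=(low[0]=0,low[1]=?,low[2]=?,low[3]=?,low[4]=0); scc=(scc[0]=?,scc[1]=?,scc[2]=?,scc[3]=?,scc[4]=?)
step 2: low=(low[0]=0,low[1]=?,low[2]=?,low[3]=?,low[4]=0); scc=(scc[0]=0,scc[1]=?,scc[2]=?,scc[3]=?,scc[4]=0)
step 3: low=(low[0]=0,low[1]=2,low[2]=?,low[3]=3,low[4]=0); scc=(scc[0]=0,scc[1]=?,scc[2]=?,scc[3]=1,scc[4]=0)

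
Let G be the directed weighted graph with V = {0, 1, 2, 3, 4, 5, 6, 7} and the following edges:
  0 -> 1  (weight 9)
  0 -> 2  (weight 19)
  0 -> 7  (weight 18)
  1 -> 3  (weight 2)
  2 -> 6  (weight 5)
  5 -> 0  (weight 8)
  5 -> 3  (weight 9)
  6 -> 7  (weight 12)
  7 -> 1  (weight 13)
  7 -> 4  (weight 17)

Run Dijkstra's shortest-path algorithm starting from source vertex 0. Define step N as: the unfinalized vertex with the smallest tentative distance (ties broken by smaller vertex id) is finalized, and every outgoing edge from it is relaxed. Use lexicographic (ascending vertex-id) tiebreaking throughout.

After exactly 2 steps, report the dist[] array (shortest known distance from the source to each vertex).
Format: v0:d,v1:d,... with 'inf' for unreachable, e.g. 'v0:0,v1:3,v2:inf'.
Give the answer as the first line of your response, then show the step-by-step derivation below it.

v0:0,v1:9,v2:19,v3:11,v4:inf,v5:inf,v6:inf,v7:18

step 1: dist = v0:0,v1:9,v2:19,v3:inf,v4:inf,v5:inf,v6:inf,v7:18
step 2: dist = v0:0,v1:9,v2:19,v3:11,v4:inf,v5:inf,v6:inf,v7:18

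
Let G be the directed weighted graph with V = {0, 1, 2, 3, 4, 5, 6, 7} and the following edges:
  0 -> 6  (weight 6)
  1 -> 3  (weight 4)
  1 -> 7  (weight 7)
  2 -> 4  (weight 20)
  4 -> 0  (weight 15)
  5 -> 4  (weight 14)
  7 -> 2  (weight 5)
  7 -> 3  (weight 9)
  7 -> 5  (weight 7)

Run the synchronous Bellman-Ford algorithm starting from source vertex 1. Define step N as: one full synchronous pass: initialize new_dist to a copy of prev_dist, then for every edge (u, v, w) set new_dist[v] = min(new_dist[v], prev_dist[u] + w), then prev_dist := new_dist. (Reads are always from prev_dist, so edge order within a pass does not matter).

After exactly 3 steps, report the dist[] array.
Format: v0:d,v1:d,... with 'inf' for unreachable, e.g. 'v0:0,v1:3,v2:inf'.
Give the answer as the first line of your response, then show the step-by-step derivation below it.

v0:inf,v1:0,v2:12,v3:4,v4:28,v5:14,v6:inf,v7:7

step 1: dist = v0:inf,v1:0,v2:inf,v3:4,v4:inf,v5:inf,v6:inf,v7:7
step 2: dist = v0:inf,v1:0,v2:12,v3:4,v4:inf,v5:14,v6:inf,v7:7
step 3: dist = v0:inf,v1:0,v2:12,v3:4,v4:28,v5:14,v6:inf,v7:7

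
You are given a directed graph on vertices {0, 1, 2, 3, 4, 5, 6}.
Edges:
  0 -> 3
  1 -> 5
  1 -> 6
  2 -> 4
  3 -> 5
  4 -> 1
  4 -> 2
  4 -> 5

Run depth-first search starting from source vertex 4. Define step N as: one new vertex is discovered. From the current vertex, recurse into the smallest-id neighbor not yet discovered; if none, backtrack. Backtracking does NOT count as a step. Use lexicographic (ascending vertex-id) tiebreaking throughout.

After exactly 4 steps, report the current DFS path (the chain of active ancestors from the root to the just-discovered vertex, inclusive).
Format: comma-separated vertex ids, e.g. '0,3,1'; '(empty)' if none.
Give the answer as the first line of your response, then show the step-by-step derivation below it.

4,1,6

step 1: discover 4; path=4; order=4
step 2: discover 1; path=4>1; order=4,1
step 3: discover 5; path=4>1>5; order=4,1,5
step 4: discover 6; path=4>1>6; order=4,1,5,6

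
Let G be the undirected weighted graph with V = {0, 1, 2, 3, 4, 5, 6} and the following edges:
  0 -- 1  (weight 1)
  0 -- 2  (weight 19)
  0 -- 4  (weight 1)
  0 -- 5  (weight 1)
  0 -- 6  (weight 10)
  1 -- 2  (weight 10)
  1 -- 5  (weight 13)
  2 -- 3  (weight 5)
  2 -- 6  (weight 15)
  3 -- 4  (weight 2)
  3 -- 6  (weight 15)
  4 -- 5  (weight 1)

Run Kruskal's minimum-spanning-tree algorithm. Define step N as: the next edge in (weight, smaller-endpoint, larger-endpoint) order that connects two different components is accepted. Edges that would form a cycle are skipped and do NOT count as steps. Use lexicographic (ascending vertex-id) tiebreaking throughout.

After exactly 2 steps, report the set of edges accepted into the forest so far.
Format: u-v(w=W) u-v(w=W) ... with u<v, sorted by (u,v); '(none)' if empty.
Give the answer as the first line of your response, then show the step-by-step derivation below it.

0-1(w=1) 0-4(w=1)

step 1: add edge 0-1 (w=1); MST = {0-1(w=1)}
step 2: add edge 0-4 (w=1); MST = {0-1(w=1) 0-4(w=1)}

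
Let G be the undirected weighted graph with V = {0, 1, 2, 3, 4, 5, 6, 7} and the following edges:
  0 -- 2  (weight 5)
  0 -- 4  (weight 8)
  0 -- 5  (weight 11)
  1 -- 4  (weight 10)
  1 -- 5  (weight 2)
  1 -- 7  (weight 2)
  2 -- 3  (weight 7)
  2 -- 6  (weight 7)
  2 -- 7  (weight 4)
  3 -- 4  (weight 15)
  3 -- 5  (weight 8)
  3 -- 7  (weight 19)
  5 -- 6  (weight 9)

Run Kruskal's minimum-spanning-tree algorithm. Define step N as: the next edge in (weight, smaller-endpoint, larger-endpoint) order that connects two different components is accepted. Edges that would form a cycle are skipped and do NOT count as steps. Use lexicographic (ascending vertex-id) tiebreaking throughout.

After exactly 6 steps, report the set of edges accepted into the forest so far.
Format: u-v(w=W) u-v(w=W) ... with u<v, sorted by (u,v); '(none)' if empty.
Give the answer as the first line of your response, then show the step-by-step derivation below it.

0-2(w=5) 1-5(w=2) 1-7(w=2) 2-3(w=7) 2-6(w=7) 2-7(w=4)

step 1: add edge 1-5 (w=2); MST = {1-5(w=2)}
step 2: add edge 1-7 (w=2); MST = {1-5(w=2) 1-7(w=2)}
step 3: add edge 2-7 (w=4); MST = {1-5(w=2) 1-7(w=2) 2-7(w=4)}
step 4: add edge 0-2 (w=5); MST = {0-2(w=5) 1-5(w=2) 1-7(w=2) 2-7(w=4)}
step 5: add edge 2-3 (w=7); MST = {0-2(w=5) 1-5(w=2) 1-7(w=2) 2-3(w=7) 2-7(w=4)}
step 6: add edge 2-6 (w=7); MST = {0-2(w=5) 1-5(w=2) 1-7(w=2) 2-3(w=7) 2-6(w=7) 2-7(w=4)}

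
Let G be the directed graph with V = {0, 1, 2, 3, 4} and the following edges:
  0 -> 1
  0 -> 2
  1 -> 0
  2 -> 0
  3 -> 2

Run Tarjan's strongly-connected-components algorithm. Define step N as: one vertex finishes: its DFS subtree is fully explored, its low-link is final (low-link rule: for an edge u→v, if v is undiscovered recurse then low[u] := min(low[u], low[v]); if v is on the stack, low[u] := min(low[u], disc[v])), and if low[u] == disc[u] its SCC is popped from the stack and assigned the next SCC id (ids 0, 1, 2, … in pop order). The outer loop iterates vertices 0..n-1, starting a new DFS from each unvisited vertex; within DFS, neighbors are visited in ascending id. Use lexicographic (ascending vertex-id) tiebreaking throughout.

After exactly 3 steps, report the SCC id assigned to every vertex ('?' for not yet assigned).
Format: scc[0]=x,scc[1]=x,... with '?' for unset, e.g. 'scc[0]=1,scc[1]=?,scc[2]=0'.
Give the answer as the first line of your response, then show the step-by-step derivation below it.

scc[0]=0,scc[1]=0,scc[2]=0,scc[3]=?,scc[4]=?

step 1: low=(low[0]=0,low[1]=0,low[2]=?,low[3]=?,low[4]=?); scc=(scc[0]=?,scc[1]=?,scc[2]=?,scc[3]=?,scc[4]=?)
step 2: low=(low[0]=0,low[1]=0,low[2]=0,low[3]=?,low[4]=?); scc=(scc[0]=?,scc[1]=?,scc[2]=?,scc[3]=?,scc[4]=?)
step 3: low=(low[0]=0,low[1]=0,low[2]=0,low[3]=?,low[4]=?); scc=(scc[0]=0,scc[1]=0,scc[2]=0,scc[3]=?,scc[4]=?)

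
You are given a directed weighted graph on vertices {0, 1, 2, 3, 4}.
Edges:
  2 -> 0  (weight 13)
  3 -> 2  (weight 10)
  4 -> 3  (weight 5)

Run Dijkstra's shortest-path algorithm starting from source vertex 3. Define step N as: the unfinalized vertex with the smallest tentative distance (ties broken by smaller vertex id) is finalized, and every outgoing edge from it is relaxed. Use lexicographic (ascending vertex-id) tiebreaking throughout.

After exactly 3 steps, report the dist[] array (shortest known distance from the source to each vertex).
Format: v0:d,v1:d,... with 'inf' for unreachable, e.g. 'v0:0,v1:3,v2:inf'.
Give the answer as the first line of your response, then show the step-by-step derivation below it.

v0:23,v1:inf,v2:10,v3:0,v4:inf

step 1: dist = v0:inf,v1:inf,v2:10,v3:0,v4:inf
step 2: dist = v0:23,v1:inf,v2:10,v3:0,v4:inf
step 3: dist = v0:23,v1:inf,v2:10,v3:0,v4:inf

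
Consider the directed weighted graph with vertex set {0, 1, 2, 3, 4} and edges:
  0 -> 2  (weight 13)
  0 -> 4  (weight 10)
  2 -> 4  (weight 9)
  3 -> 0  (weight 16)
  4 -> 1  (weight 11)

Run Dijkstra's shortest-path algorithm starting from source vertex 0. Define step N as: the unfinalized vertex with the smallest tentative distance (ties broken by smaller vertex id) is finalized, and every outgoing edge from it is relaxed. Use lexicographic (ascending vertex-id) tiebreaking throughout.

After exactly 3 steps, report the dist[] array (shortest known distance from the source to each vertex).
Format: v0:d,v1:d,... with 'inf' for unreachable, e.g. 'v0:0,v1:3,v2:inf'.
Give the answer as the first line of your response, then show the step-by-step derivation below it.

v0:0,v1:21,v2:13,v3:inf,v4:10

step 1: dist = v0:0,v1:inf,v2:13,v3:inf,v4:10
step 2: dist = v0:0,v1:21,v2:13,v3:inf,v4:10
step 3: dist = v0:0,v1:21,v2:13,v3:inf,v4:10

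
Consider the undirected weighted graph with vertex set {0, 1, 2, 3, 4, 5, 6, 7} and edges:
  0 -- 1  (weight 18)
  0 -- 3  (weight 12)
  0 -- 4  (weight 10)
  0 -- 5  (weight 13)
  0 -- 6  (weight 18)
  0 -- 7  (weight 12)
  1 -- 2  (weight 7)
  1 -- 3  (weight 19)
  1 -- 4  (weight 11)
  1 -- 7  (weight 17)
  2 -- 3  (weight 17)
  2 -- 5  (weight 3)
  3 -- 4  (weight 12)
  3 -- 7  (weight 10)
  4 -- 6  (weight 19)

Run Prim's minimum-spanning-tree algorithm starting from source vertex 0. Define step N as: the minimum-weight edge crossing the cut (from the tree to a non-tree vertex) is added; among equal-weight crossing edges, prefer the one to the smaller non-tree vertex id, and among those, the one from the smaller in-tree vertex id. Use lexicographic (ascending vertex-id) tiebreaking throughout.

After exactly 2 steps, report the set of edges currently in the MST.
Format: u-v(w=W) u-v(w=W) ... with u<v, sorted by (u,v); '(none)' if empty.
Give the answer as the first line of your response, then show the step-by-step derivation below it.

0-4(w=10) 1-4(w=11)

step 1: add edge 0-4 (w=10); MST = {0-4(w=10)}
step 2: add edge 1-4 (w=11); MST = {0-4(w=10) 1-4(w=11)}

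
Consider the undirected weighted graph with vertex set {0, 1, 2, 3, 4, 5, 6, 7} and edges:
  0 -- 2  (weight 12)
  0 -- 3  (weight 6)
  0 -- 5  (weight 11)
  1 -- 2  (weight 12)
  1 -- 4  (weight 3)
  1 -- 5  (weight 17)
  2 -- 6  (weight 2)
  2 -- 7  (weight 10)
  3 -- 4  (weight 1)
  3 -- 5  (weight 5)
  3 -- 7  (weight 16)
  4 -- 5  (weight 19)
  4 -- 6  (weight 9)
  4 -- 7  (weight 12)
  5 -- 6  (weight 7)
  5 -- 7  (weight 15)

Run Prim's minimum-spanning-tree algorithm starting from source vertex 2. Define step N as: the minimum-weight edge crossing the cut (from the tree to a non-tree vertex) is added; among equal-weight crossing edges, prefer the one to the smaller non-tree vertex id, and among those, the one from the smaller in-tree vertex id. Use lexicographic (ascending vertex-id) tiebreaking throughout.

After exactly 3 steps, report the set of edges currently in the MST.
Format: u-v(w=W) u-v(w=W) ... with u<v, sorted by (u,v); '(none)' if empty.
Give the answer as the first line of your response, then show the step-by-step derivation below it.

2-6(w=2) 3-5(w=5) 5-6(w=7)

step 1: add edge 2-6 (w=2); MST = {2-6(w=2)}
step 2: add edge 5-6 (w=7); MST = {2-6(w=2) 5-6(w=7)}
step 3: add edge 3-5 (w=5); MST = {2-6(w=2) 3-5(w=5) 5-6(w=7)}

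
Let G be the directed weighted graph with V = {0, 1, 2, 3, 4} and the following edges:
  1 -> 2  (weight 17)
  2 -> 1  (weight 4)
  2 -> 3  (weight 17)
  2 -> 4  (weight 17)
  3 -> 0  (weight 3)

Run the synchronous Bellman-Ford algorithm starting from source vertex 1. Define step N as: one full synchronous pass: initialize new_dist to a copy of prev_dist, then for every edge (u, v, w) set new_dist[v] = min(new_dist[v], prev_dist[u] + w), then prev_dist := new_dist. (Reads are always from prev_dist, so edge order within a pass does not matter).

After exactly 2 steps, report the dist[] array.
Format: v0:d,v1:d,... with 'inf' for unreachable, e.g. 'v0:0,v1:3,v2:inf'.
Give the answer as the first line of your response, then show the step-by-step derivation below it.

v0:inf,v1:0,v2:17,v3:34,v4:34

step 1: dist = v0:inf,v1:0,v2:17,v3:inf,v4:inf
step 2: dist = v0:inf,v1:0,v2:17,v3:34,v4:34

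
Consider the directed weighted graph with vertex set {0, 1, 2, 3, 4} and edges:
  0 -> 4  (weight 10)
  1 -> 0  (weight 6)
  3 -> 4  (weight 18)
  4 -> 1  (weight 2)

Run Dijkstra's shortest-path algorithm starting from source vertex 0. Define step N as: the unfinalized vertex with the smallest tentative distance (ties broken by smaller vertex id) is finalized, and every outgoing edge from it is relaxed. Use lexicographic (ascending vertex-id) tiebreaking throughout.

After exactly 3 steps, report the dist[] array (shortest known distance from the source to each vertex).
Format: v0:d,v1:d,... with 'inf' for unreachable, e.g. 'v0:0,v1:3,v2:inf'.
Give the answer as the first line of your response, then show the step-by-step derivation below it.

v0:0,v1:12,v2:inf,v3:inf,v4:10

step 1: dist = v0:0,v1:inf,v2:inf,v3:inf,v4:10
step 2: dist = v0:0,v1:12,v2:inf,v3:inf,v4:10
step 3: dist = v0:0,v1:12,v2:inf,v3:inf,v4:10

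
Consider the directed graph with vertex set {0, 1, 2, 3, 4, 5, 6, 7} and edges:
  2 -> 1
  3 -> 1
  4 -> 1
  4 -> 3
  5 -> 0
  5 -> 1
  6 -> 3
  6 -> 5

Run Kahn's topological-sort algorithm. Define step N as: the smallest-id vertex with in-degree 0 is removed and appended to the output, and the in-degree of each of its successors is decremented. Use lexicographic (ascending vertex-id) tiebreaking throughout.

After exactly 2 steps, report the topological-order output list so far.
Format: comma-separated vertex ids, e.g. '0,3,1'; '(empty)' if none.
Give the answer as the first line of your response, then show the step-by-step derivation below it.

2,4

step 1: output 2; order=[2]; indeg=(1,3,0,2,0,1,0,0)
step 2: output 4; order=[2,4]; indeg=(1,2,0,1,0,1,0,0)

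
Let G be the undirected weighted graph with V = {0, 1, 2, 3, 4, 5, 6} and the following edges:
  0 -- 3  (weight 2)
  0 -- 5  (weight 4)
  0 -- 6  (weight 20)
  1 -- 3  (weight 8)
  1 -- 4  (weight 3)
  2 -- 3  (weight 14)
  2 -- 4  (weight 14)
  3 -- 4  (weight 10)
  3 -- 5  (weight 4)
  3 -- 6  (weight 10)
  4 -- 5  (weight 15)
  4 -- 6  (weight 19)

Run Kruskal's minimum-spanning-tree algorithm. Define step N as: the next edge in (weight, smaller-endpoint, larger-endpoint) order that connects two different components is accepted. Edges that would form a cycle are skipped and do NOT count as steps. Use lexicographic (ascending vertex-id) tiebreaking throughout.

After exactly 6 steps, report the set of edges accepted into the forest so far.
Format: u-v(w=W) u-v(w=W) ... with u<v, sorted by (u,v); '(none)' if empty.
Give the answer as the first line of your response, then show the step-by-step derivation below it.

0-3(w=2) 0-5(w=4) 1-3(w=8) 1-4(w=3) 2-3(w=14) 3-6(w=10)

step 1: add edge 0-3 (w=2); MST = {0-3(w=2)}
step 2: add edge 1-4 (w=3); MST = {0-3(w=2) 1-4(w=3)}
step 3: add edge 0-5 (w=4); MST = {0-3(w=2) 0-5(w=4) 1-4(w=3)}
step 4: add edge 1-3 (w=8); MST = {0-3(w=2) 0-5(w=4) 1-3(w=8) 1-4(w=3)}
step 5: add edge 3-6 (w=10); MST = {0-3(w=2) 0-5(w=4) 1-3(w=8) 1-4(w=3) 3-6(w=10)}
step 6: add edge 2-3 (w=14); MST = {0-3(w=2) 0-5(w=4) 1-3(w=8) 1-4(w=3) 2-3(w=14) 3-6(w=10)}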